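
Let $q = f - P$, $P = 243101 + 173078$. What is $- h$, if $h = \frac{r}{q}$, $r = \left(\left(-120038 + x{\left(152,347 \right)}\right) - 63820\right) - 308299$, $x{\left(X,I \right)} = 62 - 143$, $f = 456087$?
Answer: $\frac{246119}{19954} \approx 12.334$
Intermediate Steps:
$x{\left(X,I \right)} = -81$
$P = 416179$
$q = 39908$ ($q = 456087 - 416179 = 39908$)
$r = -492238$ ($r = \left(\left(-120038 - 81\right) - 63820\right) - 308299 = \left(-120119 - 63820\right) - 308299 = -183939 - 308299 = -492238$)
$h = - \frac{246119}{19954}$ ($h = - \frac{492238}{39908} = \left(-492238\right) \frac{1}{39908} = - \frac{246119}{19954} \approx -12.334$)
$- h = \left(-1\right) \left(- \frac{246119}{19954}\right) = \frac{246119}{19954}$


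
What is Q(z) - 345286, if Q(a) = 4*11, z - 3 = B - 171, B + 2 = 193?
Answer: -345242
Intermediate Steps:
B = 191 (B = -2 + 193 = 191)
z = 23 (z = 3 + (191 - 171) = 3 + 20 = 23)
Q(a) = 44
Q(z) - 345286 = 44 - 345286 = -345242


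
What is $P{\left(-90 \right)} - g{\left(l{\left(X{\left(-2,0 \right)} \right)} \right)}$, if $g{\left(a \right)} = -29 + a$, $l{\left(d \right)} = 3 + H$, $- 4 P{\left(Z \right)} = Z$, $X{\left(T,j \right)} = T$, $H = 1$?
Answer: $\frac{95}{2} \approx 47.5$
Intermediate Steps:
$P{\left(Z \right)} = - \frac{Z}{4}$
$l{\left(d \right)} = 4$ ($l{\left(d \right)} = 3 + 1 = 4$)
$P{\left(-90 \right)} - g{\left(l{\left(X{\left(-2,0 \right)} \right)} \right)} = \left(- \frac{1}{4}\right) \left(-90\right) - \left(-29 + 4\right) = \frac{45}{2} - -25 = \frac{45}{2} + 25 = \frac{95}{2}$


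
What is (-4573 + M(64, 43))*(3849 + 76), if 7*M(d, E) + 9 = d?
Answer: -125427300/7 ≈ -1.7918e+7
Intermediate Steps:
M(d, E) = -9/7 + d/7
(-4573 + M(64, 43))*(3849 + 76) = (-4573 + (-9/7 + (⅐)*64))*(3849 + 76) = (-4573 + (-9/7 + 64/7))*3925 = (-4573 + 55/7)*3925 = -31956/7*3925 = -125427300/7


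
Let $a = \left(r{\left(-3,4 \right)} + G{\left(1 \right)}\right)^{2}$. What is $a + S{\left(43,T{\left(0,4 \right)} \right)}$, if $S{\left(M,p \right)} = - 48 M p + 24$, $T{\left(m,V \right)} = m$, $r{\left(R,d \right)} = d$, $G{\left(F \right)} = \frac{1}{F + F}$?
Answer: $\frac{177}{4} \approx 44.25$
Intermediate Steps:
$G{\left(F \right)} = \frac{1}{2 F}$
$S{\left(M,p \right)} = 24 - 48 M p$ ($S{\left(M,p \right)} = - 48 M p + 24 = 24 - 48 M p$)
$a = \frac{81}{4}$ ($a = \left(4 + \frac{1}{2 \cdot 1}\right)^{2} = \left(4 + \frac{1}{2} \cdot 1\right)^{2} = \left(4 + \frac{1}{2}\right)^{2} = \left(\frac{9}{2}\right)^{2} = \frac{81}{4} \approx 20.25$)
$a + S{\left(43,T{\left(0,4 \right)} \right)} = \frac{81}{4} + \left(24 - 2064 \cdot 0\right) = \frac{81}{4} + \left(24 + 0\right) = \frac{81}{4} + 24 = \frac{177}{4}$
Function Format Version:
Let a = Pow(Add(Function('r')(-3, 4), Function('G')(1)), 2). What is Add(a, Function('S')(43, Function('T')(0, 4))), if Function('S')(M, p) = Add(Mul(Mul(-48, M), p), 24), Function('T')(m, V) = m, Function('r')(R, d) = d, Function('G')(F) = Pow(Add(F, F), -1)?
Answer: Rational(177, 4) ≈ 44.250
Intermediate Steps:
Function('G')(F) = Mul(Rational(1, 2), Pow(F, -1)) (Function('G')(F) = Pow(Mul(2, F), -1) = Mul(Rational(1, 2), Pow(F, -1)))
Function('S')(M, p) = Add(24, Mul(-48, M, p)) (Function('S')(M, p) = Add(Mul(-48, M, p), 24) = Add(24, Mul(-48, M, p)))
a = Rational(81, 4) (a = Pow(Add(4, Mul(Rational(1, 2), Pow(1, -1))), 2) = Pow(Add(4, Mul(Rational(1, 2), 1)), 2) = Pow(Add(4, Rational(1, 2)), 2) = Pow(Rational(9, 2), 2) = Rational(81, 4) ≈ 20.250)
Add(a, Function('S')(43, Function('T')(0, 4))) = Add(Rational(81, 4), Add(24, Mul(-48, 43, 0))) = Add(Rational(81, 4), Add(24, 0)) = Add(Rational(81, 4), 24) = Rational(177, 4)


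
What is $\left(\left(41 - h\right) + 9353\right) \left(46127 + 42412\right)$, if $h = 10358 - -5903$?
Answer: $-607997313$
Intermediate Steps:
$h = 16261$ ($h = 10358 + 5903 = 16261$)
$\left(\left(41 - h\right) + 9353\right) \left(46127 + 42412\right) = \left(\left(41 - 16261\right) + 9353\right) \left(46127 + 42412\right) = \left(\left(41 - 16261\right) + 9353\right) 88539 = \left(-16220 + 9353\right) 88539 = \left(-6867\right) 88539 = -607997313$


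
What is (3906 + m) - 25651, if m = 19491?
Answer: -2254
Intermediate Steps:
(3906 + m) - 25651 = (3906 + 19491) - 25651 = 23397 - 25651 = -2254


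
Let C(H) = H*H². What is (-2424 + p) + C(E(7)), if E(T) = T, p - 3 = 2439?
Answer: 361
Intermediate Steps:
p = 2442 (p = 3 + 2439 = 2442)
C(H) = H³
(-2424 + p) + C(E(7)) = (-2424 + 2442) + 7³ = 18 + 343 = 361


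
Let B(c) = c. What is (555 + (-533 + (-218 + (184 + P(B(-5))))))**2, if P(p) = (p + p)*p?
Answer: 1444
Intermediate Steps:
P(p) = 2*p**2 (P(p) = (2*p)*p = 2*p**2)
(555 + (-533 + (-218 + (184 + P(B(-5))))))**2 = (555 + (-533 + (-218 + (184 + 2*(-5)**2))))**2 = (555 + (-533 + (-218 + (184 + 2*25))))**2 = (555 + (-533 + (-218 + (184 + 50))))**2 = (555 + (-533 + (-218 + 234)))**2 = (555 + (-533 + 16))**2 = (555 - 517)**2 = 38**2 = 1444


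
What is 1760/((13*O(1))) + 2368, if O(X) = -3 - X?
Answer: 30344/13 ≈ 2334.2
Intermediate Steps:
1760/((13*O(1))) + 2368 = 1760/((13*(-3 - 1*1))) + 2368 = 1760/((13*(-3 - 1))) + 2368 = 1760/((13*(-4))) + 2368 = 1760/(-52) + 2368 = 1760*(-1/52) + 2368 = -440/13 + 2368 = 30344/13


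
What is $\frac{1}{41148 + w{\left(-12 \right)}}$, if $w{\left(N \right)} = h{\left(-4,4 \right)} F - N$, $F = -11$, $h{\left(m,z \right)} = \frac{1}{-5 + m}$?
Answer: $\frac{9}{370451} \approx 2.4295 \cdot 10^{-5}$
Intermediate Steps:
$w{\left(N \right)} = \frac{11}{9} - N$ ($w{\left(N \right)} = \frac{1}{-5 - 4} \left(-11\right) - N = \frac{1}{-9} \left(-11\right) - N = \left(- \frac{1}{9}\right) \left(-11\right) - N = \frac{11}{9} - N$)
$\frac{1}{41148 + w{\left(-12 \right)}} = \frac{1}{41148 + \left(\frac{11}{9} - -12\right)} = \frac{1}{41148 + \left(\frac{11}{9} + 12\right)} = \frac{1}{41148 + \frac{119}{9}} = \frac{1}{\frac{370451}{9}} = \frac{9}{370451}$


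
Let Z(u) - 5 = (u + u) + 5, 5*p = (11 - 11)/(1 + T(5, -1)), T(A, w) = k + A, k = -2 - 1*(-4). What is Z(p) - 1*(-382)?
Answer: 392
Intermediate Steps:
k = 2 (k = -2 + 4 = 2)
T(A, w) = 2 + A
p = 0 (p = ((11 - 11)/(1 + (2 + 5)))/5 = (0/(1 + 7))/5 = (0/8)/5 = (0*(1/8))/5 = (1/5)*0 = 0)
Z(u) = 10 + 2*u (Z(u) = 5 + ((u + u) + 5) = 5 + (2*u + 5) = 5 + (5 + 2*u) = 10 + 2*u)
Z(p) - 1*(-382) = (10 + 2*0) - 1*(-382) = (10 + 0) + 382 = 10 + 382 = 392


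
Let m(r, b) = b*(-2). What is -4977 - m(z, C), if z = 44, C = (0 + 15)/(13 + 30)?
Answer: -213981/43 ≈ -4976.3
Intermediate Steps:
C = 15/43 ≈ 0.34884
m(r, b) = -2*b
-4977 - m(z, C) = -4977 - (-2)*15/43 = -4977 - 1*(-30/43) = -4977 + 30/43 = -213981/43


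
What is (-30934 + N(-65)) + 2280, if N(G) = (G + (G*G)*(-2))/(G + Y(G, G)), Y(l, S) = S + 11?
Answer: -3401311/119 ≈ -28582.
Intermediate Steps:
Y(l, S) = 11 + S
N(G) = (G - 2*G**2)/(11 + 2*G) (N(G) = (G + (G*G)*(-2))/(G + (11 + G)) = (G + G**2*(-2))/(11 + 2*G) = (G - 2*G**2)/(11 + 2*G))
(-30934 + N(-65)) + 2280 = (-30934 - 65*(1 - 2*(-65))/(11 + 2*(-65))) + 2280 = (-30934 - 65*(1 + 130)/(11 - 130)) + 2280 = (-30934 - 65*131/(-119)) + 2280 = (-30934 - 65*(-1/119)*131) + 2280 = (-30934 + 8515/119) + 2280 = -3672631/119 + 2280 = -3401311/119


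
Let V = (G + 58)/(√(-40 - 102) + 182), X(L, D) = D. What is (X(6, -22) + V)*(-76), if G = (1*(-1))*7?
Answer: 27457660/16633 + 1938*I*√142/16633 ≈ 1650.8 + 1.3884*I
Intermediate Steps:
G = -7 (G = -1*7 = -7)
V = 51/(182 + I*√142) (V = (-7 + 58)/(√(-40 - 102) + 182) = 51/(√(-142) + 182) = 51/(I*√142 + 182) = 51/(182 + I*√142) ≈ 0.27902 - 0.018269*I)
(X(6, -22) + V)*(-76) = (-22 + (4641/16633 - 51*I*√142/33266))*(-76) = (-361285/16633 - 51*I*√142/33266)*(-76) = 27457660/16633 + 1938*I*√142/16633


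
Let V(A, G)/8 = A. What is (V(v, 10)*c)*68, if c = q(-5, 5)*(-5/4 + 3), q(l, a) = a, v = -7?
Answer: -33320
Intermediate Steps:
V(A, G) = 8*A
c = 35/4 (c = 5*(-5/4 + 3) = 5*(7/4) = 35/4 ≈ 8.7500)
(V(v, 10)*c)*68 = ((8*(-7))*(35/4))*68 = -56*35/4*68 = -490*68 = -33320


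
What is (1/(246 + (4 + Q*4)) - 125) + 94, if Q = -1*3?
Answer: -7377/238 ≈ -30.996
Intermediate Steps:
Q = -3
(1/(246 + (4 + Q*4)) - 125) + 94 = (1/(246 + (4 - 3*4)) - 125) + 94 = (1/(246 + (4 - 12)) - 125) + 94 = (1/(246 - 8) - 125) + 94 = (1/238 - 125) + 94 = -29749/238 + 94 = -7377/238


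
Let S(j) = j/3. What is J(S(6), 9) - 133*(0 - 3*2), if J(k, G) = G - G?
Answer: 798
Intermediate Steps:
S(j) = j/3 (S(j) = j*(1/3) = j/3)
J(k, G) = 0
J(S(6), 9) - 133*(0 - 3*2) = 0 - 133*(0 - 3*2) = 0 - 133*(0 - 6) = 0 - 133*(-6) = 0 + 798 = 798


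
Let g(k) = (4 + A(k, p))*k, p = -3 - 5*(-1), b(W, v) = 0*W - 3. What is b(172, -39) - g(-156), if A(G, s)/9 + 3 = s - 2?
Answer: -3591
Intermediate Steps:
b(W, v) = -3 (b(W, v) = 0 - 3 = -3)
p = 2 (p = -3 + 5 = 2)
A(G, s) = -45 + 9*s (A(G, s) = -27 + 9*(s - 2) = -27 + 9*(-2 + s) = -27 + (-18 + 9*s) = -45 + 9*s)
g(k) = -23*k (g(k) = (4 + (-45 + 9*2))*k = (4 + (-45 + 18))*k = (4 - 27)*k = -23*k)
b(172, -39) - g(-156) = -3 - (-23)*(-156) = -3 - 1*3588 = -3 - 3588 = -3591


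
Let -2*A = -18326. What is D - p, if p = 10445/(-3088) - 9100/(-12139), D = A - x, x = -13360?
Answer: 844378571391/37485232 ≈ 22526.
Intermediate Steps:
A = 9163 (A = -1/2*(-18326) = 9163)
D = 22523 (D = 9163 - 1*(-13360) = 9163 + 13360 = 22523)
p = -98691055/37485232 (p = 10445*(-1/3088) - 9100*(-1/12139) = -10445/3088 + 9100/12139 = -98691055/37485232 ≈ -2.6328)
D - p = 22523 - 1*(-98691055/37485232) = 22523 + 98691055/37485232 = 844378571391/37485232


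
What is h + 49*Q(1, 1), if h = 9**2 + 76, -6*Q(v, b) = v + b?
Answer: 422/3 ≈ 140.67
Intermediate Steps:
Q(v, b) = -b/6 - v/6 (Q(v, b) = -(v + b)/6 = -(b + v)/6 = -b/6 - v/6)
h = 157 (h = 81 + 76 = 157)
h + 49*Q(1, 1) = 157 + 49*(-1/6*1 - 1/6*1) = 157 + 49*(-1/6 - 1/6) = 157 + 49*(-1/3) = 157 - 49/3 = 422/3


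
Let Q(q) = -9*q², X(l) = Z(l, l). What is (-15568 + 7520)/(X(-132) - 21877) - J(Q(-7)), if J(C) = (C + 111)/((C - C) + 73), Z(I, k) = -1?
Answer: 3903622/798547 ≈ 4.8884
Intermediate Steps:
X(l) = -1
J(C) = 111/73 + C/73 (J(C) = (111 + C)/(0 + 73) = (111 + C)/73 = (111 + C)*(1/73) = 111/73 + C/73)
(-15568 + 7520)/(X(-132) - 21877) - J(Q(-7)) = (-15568 + 7520)/(-1 - 21877) - (111/73 + (-9*(-7)²)/73) = -8048/(-21878) - (111/73 + (-9*49)/73) = -8048*(-1/21878) - (111/73 + (1/73)*(-441)) = 4024/10939 - (111/73 - 441/73) = 4024/10939 - 1*(-330/73) = 4024/10939 + 330/73 = 3903622/798547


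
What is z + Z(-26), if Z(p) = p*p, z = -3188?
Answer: -2512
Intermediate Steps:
Z(p) = p²
z + Z(-26) = -3188 + (-26)² = -3188 + 676 = -2512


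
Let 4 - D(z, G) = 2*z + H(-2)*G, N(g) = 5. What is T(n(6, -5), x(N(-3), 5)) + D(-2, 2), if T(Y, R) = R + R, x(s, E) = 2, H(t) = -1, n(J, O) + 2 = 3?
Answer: 14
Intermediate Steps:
n(J, O) = 1 (n(J, O) = -2 + 3 = 1)
D(z, G) = 4 + G - 2*z (D(z, G) = 4 - (2*z - G) = 4 - (-G + 2*z) = 4 + (G - 2*z) = 4 + G - 2*z)
T(Y, R) = 2*R
T(n(6, -5), x(N(-3), 5)) + D(-2, 2) = 2*2 + (4 + 2 - 2*(-2)) = 4 + (4 + 2 + 4) = 4 + 10 = 14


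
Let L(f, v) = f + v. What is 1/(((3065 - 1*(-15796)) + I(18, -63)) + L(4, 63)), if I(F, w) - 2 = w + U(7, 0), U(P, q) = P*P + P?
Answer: 1/18923 ≈ 5.2846e-5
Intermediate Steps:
U(P, q) = P + P**2 (U(P, q) = P**2 + P = P + P**2)
I(F, w) = 58 + w (I(F, w) = 2 + (w + 7*(1 + 7)) = 2 + (w + 7*8) = 2 + (w + 56) = 2 + (56 + w) = 58 + w)
1/(((3065 - 1*(-15796)) + I(18, -63)) + L(4, 63)) = 1/(((3065 - 1*(-15796)) + (58 - 63)) + (4 + 63)) = 1/(((3065 + 15796) - 5) + 67) = 1/((18861 - 5) + 67) = 1/(18856 + 67) = 1/18923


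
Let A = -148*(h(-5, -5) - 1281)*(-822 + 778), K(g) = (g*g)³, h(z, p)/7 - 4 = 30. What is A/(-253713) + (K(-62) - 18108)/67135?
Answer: 14411409558482548/17033022255 ≈ 8.4609e+5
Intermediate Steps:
h(z, p) = 238 (h(z, p) = 28 + 7*30 = 28 + 210 = 238)
K(g) = g⁶ (K(g) = (g²)³ = g⁶)
A = -6792016 (A = -148*(238 - 1281)*(-822 + 778) = -(-154364)*(-44) = -148*45892 = -6792016)
A/(-253713) + (K(-62) - 18108)/67135 = -6792016/(-253713) + ((-62)⁶ - 18108)/67135 = -6792016*(-1/253713) + (56800235584 - 18108)*(1/67135) = 6792016/253713 + 56800217476*(1/67135) = 6792016/253713 + 56800217476/67135 = 14411409558482548/17033022255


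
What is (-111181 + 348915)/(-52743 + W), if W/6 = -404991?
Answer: -237734/2482689 ≈ -0.095757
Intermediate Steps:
W = -2429946 (W = 6*(-404991) = -2429946)
(-111181 + 348915)/(-52743 + W) = (-111181 + 348915)/(-52743 - 2429946) = 237734/(-2482689) = 237734*(-1/2482689) = -237734/2482689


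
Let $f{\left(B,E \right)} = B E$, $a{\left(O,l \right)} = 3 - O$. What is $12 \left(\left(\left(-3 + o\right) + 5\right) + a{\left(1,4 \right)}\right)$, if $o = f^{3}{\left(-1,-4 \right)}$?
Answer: $816$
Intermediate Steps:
$o = 64$ ($o = \left(\left(-1\right) \left(-4\right)\right)^{3} = 4^{3} = 64$)
$12 \left(\left(\left(-3 + o\right) + 5\right) + a{\left(1,4 \right)}\right) = 12 \left(\left(\left(-3 + 64\right) + 5\right) + \left(3 - 1\right)\right) = 12 \left(\left(61 + 5\right) + \left(3 - 1\right)\right) = 12 \left(66 + 2\right) = 12 \cdot 68 = 816$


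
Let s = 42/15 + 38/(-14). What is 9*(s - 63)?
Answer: -19818/35 ≈ -566.23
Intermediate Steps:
s = 3/35 (s = 42*(1/15) + 38*(-1/14) = 14/5 - 19/7 = 3/35 ≈ 0.085714)
9*(s - 63) = 9*(3/35 - 63) = 9*(-2202/35) = -19818/35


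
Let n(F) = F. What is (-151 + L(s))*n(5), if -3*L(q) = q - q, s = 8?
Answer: -755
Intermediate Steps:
L(q) = 0 (L(q) = -(q - q)/3 = -⅓*0 = 0)
(-151 + L(s))*n(5) = (-151 + 0)*5 = -151*5 = -755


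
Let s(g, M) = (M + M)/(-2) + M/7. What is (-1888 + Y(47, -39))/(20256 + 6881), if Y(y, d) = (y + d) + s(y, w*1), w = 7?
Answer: -1886/27137 ≈ -0.069499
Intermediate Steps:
s(g, M) = -6*M/7 (s(g, M) = (2*M)*(-½) + M*(⅐) = -M + M/7 = -6*M/7)
Y(y, d) = -6 + d + y (Y(y, d) = (y + d) - 6 = (d + y) - 6/7*7 = (d + y) - 6 = -6 + d + y)
(-1888 + Y(47, -39))/(20256 + 6881) = (-1888 + (-6 - 39 + 47))/(20256 + 6881) = (-1888 + 2)/27137 = -1886*1/27137 = -1886/27137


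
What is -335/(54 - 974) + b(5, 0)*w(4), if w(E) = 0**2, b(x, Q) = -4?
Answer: 67/184 ≈ 0.36413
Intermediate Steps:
w(E) = 0
-335/(54 - 974) + b(5, 0)*w(4) = -335/(54 - 974) - 4*0 = -335/(-920) + 0 = -335*(-1/920) + 0 = 67/184 + 0 = 67/184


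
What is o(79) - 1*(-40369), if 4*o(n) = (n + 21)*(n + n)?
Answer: 44319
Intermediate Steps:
o(n) = n*(21 + n)/2 (o(n) = ((n + 21)*(n + n))/4 = ((21 + n)*(2*n))/4 = (2*n*(21 + n))/4 = n*(21 + n)/2)
o(79) - 1*(-40369) = (½)*79*(21 + 79) - 1*(-40369) = (½)*79*100 + 40369 = 3950 + 40369 = 44319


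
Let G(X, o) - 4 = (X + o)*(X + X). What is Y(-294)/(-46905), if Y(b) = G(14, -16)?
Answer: 52/46905 ≈ 0.0011086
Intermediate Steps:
G(X, o) = 4 + 2*X*(X + o) (G(X, o) = 4 + (X + o)*(X + X) = 4 + (X + o)*(2*X) = 4 + 2*X*(X + o))
Y(b) = -52 (Y(b) = 4 + 2*14² + 2*14*(-16) = 4 + 2*196 - 448 = 4 + 392 - 448 = -52)
Y(-294)/(-46905) = -52/(-46905) = -52*(-1/46905) = 52/46905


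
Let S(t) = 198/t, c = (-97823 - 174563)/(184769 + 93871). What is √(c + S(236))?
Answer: I*√28897622390/456660 ≈ 0.37225*I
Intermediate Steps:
c = -136193/139320 (c = -272386/278640 = -272386*1/278640 = -136193/139320 ≈ -0.97756)
√(c + S(236)) = √(-136193/139320 + 198/236) = √(-136193/139320 + 198*(1/236)) = √(-136193/139320 + 99/118) = √(-1139047/8219880) = I*√28897622390/456660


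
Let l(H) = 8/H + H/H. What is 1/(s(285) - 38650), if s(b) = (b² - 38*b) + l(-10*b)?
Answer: 1425/45238046 ≈ 3.1500e-5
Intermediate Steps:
l(H) = 1 + 8/H (l(H) = 8/H + 1 = 1 + 8/H)
s(b) = b² - 38*b - (8 - 10*b)/(10*b) (s(b) = (b² - 38*b) + (8 - 10*b)/((-10*b)) = (b² - 38*b) + (-1/(10*b))*(8 - 10*b) = (b² - 38*b) - (8 - 10*b)/(10*b) = b² - 38*b - (8 - 10*b)/(10*b))
1/(s(285) - 38650) = 1/((1 + 285² - 38*285 - ⅘/285) - 38650) = 1/((1 + 81225 - 10830 - ⅘*1/285) - 38650) = 1/((1 + 81225 - 10830 - 4/1425) - 38650) = 1/(100314296/1425 - 38650) = 1/(45238046/1425) = 1425/45238046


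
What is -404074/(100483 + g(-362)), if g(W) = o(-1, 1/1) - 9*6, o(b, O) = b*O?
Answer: -202037/50214 ≈ -4.0235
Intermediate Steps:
o(b, O) = O*b
g(W) = -55 (g(W) = -1/1 - 9*6 = 1*(-1) - 54 = -1 - 54 = -55)
-404074/(100483 + g(-362)) = -404074/(100483 - 55) = -404074/100428 = -404074*1/100428 = -202037/50214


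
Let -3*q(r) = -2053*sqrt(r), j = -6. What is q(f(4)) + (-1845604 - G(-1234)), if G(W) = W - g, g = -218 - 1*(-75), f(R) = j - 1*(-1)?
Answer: -1844513 + 2053*I*sqrt(5)/3 ≈ -1.8445e+6 + 1530.2*I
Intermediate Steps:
f(R) = -5 (f(R) = -6 - 1*(-1) = -6 + 1 = -5)
g = -143 (g = -218 + 75 = -143)
q(r) = 2053*sqrt(r)/3 (q(r) = -(-2053)*sqrt(r)/3 = 2053*sqrt(r)/3)
G(W) = 143 + W (G(W) = W - 1*(-143) = W + 143 = 143 + W)
q(f(4)) + (-1845604 - G(-1234)) = 2053*sqrt(-5)/3 + (-1845604 - (143 - 1234)) = 2053*(I*sqrt(5))/3 + (-1845604 - 1*(-1091)) = 2053*I*sqrt(5)/3 + (-1845604 + 1091) = 2053*I*sqrt(5)/3 - 1844513 = -1844513 + 2053*I*sqrt(5)/3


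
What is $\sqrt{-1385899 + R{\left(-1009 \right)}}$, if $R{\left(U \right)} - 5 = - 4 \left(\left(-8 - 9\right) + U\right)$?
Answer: $i \sqrt{1381790} \approx 1175.5 i$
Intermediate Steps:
$R{\left(U \right)} = 73 - 4 U$ ($R{\left(U \right)} = 5 - 4 \left(\left(-8 - 9\right) + U\right) = 5 - 4 \left(-17 + U\right) = 5 - \left(-68 + 4 U\right) = 73 - 4 U$)
$\sqrt{-1385899 + R{\left(-1009 \right)}} = \sqrt{-1385899 + \left(73 - -4036\right)} = \sqrt{-1385899 + \left(73 + 4036\right)} = \sqrt{-1385899 + 4109} = \sqrt{-1381790} = i \sqrt{1381790}$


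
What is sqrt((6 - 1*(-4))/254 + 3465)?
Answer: 2*sqrt(13971905)/127 ≈ 58.865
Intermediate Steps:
sqrt((6 - 1*(-4))/254 + 3465) = sqrt((6 + 4)*(1/254) + 3465) = sqrt(10*(1/254) + 3465) = sqrt(5/127 + 3465) = sqrt(440060/127) = 2*sqrt(13971905)/127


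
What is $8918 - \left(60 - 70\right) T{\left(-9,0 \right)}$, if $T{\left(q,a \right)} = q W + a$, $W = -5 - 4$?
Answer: $9728$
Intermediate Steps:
$W = -9$
$T{\left(q,a \right)} = a - 9 q$ ($T{\left(q,a \right)} = q \left(-9\right) + a = - 9 q + a = a - 9 q$)
$8918 - \left(60 - 70\right) T{\left(-9,0 \right)} = 8918 - \left(60 - 70\right) \left(0 - -81\right) = 8918 - - 10 \left(0 + 81\right) = 8918 - \left(-10\right) 81 = 8918 - -810 = 8918 + 810 = 9728$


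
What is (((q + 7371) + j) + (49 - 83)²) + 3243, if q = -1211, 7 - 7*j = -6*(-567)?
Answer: 10074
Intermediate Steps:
j = -485 (j = 1 - (-6)*(-567)/7 = 1 - ⅐*3402 = 1 - 486 = -485)
(((q + 7371) + j) + (49 - 83)²) + 3243 = (((-1211 + 7371) - 485) + (49 - 83)²) + 3243 = ((6160 - 485) + (-34)²) + 3243 = (5675 + 1156) + 3243 = 6831 + 3243 = 10074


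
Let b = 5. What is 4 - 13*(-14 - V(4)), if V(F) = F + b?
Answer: 303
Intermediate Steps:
V(F) = 5 + F (V(F) = F + 5 = 5 + F)
4 - 13*(-14 - V(4)) = 4 - 13*(-14 - (5 + 4)) = 4 - 13*(-14 - 1*9) = 4 - 13*(-14 - 9) = 4 - 13*(-23) = 4 + 299 = 303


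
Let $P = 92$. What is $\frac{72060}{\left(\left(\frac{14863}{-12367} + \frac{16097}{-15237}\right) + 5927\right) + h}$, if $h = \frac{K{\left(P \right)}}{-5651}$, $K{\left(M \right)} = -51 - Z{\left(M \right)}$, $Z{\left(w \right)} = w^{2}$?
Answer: $\frac{38366607375363870}{3155287969673269} \approx 12.159$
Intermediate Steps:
$K{\left(M \right)} = -51 - M^{2}$
$h = \frac{8515}{5651}$ ($h = \frac{-51 - 92^{2}}{-5651} = \left(-51 - 8464\right) \left(- \frac{1}{5651}\right) = \left(-8515\right) \left(- \frac{1}{5651}\right) = \frac{8515}{5651} \approx 1.5068$)
$\frac{72060}{\left(\left(\frac{14863}{-12367} + \frac{16097}{-15237}\right) + 5927\right) + h} = \frac{72060}{\left(\left(\frac{14863}{-12367} + \frac{16097}{-15237}\right) + 5927\right) + \frac{8515}{5651}} = \frac{72060}{\left(\left(14863 \left(- \frac{1}{12367}\right) + 16097 \left(- \frac{1}{15237}\right)\right) + 5927\right) + \frac{8515}{5651}} = \frac{72060}{\left(\left(- \frac{14863}{12367} - \frac{16097}{15237}\right) + 5927\right) + \frac{8515}{5651}} = \frac{72060}{\left(- \frac{425539130}{188435979} + 5927\right) + \frac{8515}{5651}} = \frac{72060}{\frac{1116434508403}{188435979} + \frac{8515}{5651}} = \frac{72060}{\frac{6310575939346538}{1064851717329}} = 72060 \cdot \frac{1064851717329}{6310575939346538} = \frac{38366607375363870}{3155287969673269}$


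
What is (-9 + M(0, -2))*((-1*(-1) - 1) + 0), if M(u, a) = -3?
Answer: 0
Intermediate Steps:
(-9 + M(0, -2))*((-1*(-1) - 1) + 0) = (-9 - 3)*((-1*(-1) - 1) + 0) = -12*((1 - 1) + 0) = -12*(0 + 0) = -12*0 = 0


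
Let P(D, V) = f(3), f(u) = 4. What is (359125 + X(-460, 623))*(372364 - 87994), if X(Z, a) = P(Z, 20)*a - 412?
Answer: 102715865850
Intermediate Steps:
P(D, V) = 4
X(Z, a) = -412 + 4*a (X(Z, a) = 4*a - 412 = -412 + 4*a)
(359125 + X(-460, 623))*(372364 - 87994) = (359125 + (-412 + 4*623))*(372364 - 87994) = (359125 + (-412 + 2492))*284370 = (359125 + 2080)*284370 = 361205*284370 = 102715865850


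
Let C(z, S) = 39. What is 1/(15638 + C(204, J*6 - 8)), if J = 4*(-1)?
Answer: 1/15677 ≈ 6.3788e-5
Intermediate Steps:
J = -4
1/(15638 + C(204, J*6 - 8)) = 1/(15638 + 39) = 1/15677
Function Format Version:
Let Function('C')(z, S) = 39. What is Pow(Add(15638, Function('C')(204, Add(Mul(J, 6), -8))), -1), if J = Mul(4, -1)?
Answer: Rational(1, 15677) ≈ 6.3788e-5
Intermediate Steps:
J = -4
Pow(Add(15638, Function('C')(204, Add(Mul(J, 6), -8))), -1) = Pow(Add(15638, 39), -1) = Pow(15677, -1) = Rational(1, 15677)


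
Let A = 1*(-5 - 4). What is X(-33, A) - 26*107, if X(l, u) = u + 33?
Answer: -2758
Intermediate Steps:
A = -9 (A = 1*(-9) = -9)
X(l, u) = 33 + u
X(-33, A) - 26*107 = (33 - 9) - 26*107 = 24 - 2782 = -2758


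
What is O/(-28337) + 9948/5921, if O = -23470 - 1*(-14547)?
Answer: 334729559/167783377 ≈ 1.9950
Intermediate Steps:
O = -8923 (O = -23470 + 14547 = -8923)
O/(-28337) + 9948/5921 = -8923/(-28337) + 9948/5921 = -8923*(-1/28337) + 9948*(1/5921) = 8923/28337 + 9948/5921 = 334729559/167783377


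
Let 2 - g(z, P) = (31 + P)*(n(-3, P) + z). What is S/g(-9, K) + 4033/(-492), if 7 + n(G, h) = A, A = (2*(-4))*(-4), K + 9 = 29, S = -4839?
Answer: -451037/200244 ≈ -2.2524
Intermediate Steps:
K = 20 (K = -9 + 29 = 20)
A = 32 (A = -8*(-4) = 32)
n(G, h) = 25 (n(G, h) = -7 + 32 = 25)
g(z, P) = 2 - (25 + z)*(31 + P) (g(z, P) = 2 - (31 + P)*(25 + z) = 2 - (25 + z)*(31 + P))
S/g(-9, K) + 4033/(-492) = -4839/(-773 - 31*(-9) - 25*20 - 1*20*(-9)) + 4033/(-492) = -4839/(-773 + 279 - 500 + 180) + 4033*(-1/492) = -4839/(-814) - 4033/492 = -4839*(-1/814) - 4033/492 = 4839/814 - 4033/492 = -451037/200244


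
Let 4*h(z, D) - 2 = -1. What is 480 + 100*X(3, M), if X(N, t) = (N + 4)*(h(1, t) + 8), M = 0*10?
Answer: 6255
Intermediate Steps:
h(z, D) = ¼ (h(z, D) = ½ + (¼)*(-1) = ½ - ¼ = ¼)
M = 0
X(N, t) = 33 + 33*N/4 (X(N, t) = (N + 4)*(¼ + 8) = (4 + N)*(33/4) = 33 + 33*N/4)
480 + 100*X(3, M) = 480 + 100*(33 + (33/4)*3) = 480 + 100*(33 + 99/4) = 480 + 100*(231/4) = 480 + 5775 = 6255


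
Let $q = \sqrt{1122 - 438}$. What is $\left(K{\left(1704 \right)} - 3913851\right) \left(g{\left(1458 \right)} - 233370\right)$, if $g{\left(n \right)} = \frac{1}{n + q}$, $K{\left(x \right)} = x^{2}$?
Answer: $\frac{5566730676157593}{23612} + \frac{67349 \sqrt{19}}{23612} \approx 2.3576 \cdot 10^{11}$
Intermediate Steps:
$q = 6 \sqrt{19}$ ($q = \sqrt{1122 + \left(-455 + 17\right)} = \sqrt{1122 - 438} = \sqrt{684} = 6 \sqrt{19} \approx 26.153$)
$g{\left(n \right)} = \frac{1}{n + 6 \sqrt{19}}$
$\left(K{\left(1704 \right)} - 3913851\right) \left(g{\left(1458 \right)} - 233370\right) = \left(1704^{2} - 3913851\right) \left(\frac{1}{1458 + 6 \sqrt{19}} - 233370\right) = \left(2903616 - 3913851\right) \left(-233370 + \frac{1}{1458 + 6 \sqrt{19}}\right) = - 1010235 \left(-233370 + \frac{1}{1458 + 6 \sqrt{19}}\right) = 235758541950 - \frac{1010235}{1458 + 6 \sqrt{19}}$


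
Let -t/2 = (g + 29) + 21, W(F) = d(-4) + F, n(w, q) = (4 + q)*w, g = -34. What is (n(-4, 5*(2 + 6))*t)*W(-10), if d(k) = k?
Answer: -78848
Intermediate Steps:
n(w, q) = w*(4 + q)
W(F) = -4 + F
t = -32 (t = -2*((-34 + 29) + 21) = -2*(-5 + 21) = -2*16 = -32)
(n(-4, 5*(2 + 6))*t)*W(-10) = (-4*(4 + 5*(2 + 6))*(-32))*(-4 - 10) = (-4*(4 + 5*8)*(-32))*(-14) = (-4*(4 + 40)*(-32))*(-14) = (-4*44*(-32))*(-14) = -176*(-32)*(-14) = 5632*(-14) = -78848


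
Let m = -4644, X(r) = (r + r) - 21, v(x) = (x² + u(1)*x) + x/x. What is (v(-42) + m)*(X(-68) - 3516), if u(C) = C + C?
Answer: 10883099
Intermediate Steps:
u(C) = 2*C
v(x) = 1 + x² + 2*x (v(x) = (x² + (2*1)*x) + x/x = (x² + 2*x) + 1 = 1 + x² + 2*x)
X(r) = -21 + 2*r (X(r) = 2*r - 21 = -21 + 2*r)
(v(-42) + m)*(X(-68) - 3516) = ((1 + (-42)² + 2*(-42)) - 4644)*((-21 + 2*(-68)) - 3516) = ((1 + 1764 - 84) - 4644)*((-21 - 136) - 3516) = (1681 - 4644)*(-157 - 3516) = -2963*(-3673) = 10883099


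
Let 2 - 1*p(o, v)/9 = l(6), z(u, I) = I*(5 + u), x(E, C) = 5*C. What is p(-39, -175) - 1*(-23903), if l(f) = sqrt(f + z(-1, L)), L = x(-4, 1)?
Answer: 23921 - 9*sqrt(26) ≈ 23875.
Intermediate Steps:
L = 5 (L = 5*1 = 5)
l(f) = sqrt(20 + f) (l(f) = sqrt(f + 5*(5 - 1)) = sqrt(f + 5*4) = sqrt(f + 20) = sqrt(20 + f))
p(o, v) = 18 - 9*sqrt(26) (p(o, v) = 18 - 9*sqrt(20 + 6) = 18 - 9*sqrt(26))
p(-39, -175) - 1*(-23903) = (18 - 9*sqrt(26)) - 1*(-23903) = (18 - 9*sqrt(26)) + 23903 = 23921 - 9*sqrt(26)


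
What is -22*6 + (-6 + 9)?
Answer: -129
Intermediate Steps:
-22*6 + (-6 + 9) = -132 + 3 = -129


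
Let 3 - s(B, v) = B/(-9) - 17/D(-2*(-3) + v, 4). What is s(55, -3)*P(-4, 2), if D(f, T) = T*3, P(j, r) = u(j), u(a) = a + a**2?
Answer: 379/3 ≈ 126.33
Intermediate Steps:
P(j, r) = j*(1 + j)
D(f, T) = 3*T
s(B, v) = 53/12 + B/9 (s(B, v) = 3 - (B/(-9) - 17/(3*4)) = 3 - (B*(-1/9) - 17/12) = 3 - (-B/9 - 17*1/12) = 3 - (-B/9 - 17/12) = 3 - (-17/12 - B/9) = 3 + (17/12 + B/9) = 53/12 + B/9)
s(55, -3)*P(-4, 2) = (53/12 + (1/9)*55)*(-4*(1 - 4)) = (53/12 + 55/9)*(-4*(-3)) = (379/36)*12 = 379/3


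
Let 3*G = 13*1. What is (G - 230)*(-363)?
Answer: 81917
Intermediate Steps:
G = 13/3 (G = (13*1)/3 = (⅓)*13 = 13/3 ≈ 4.3333)
(G - 230)*(-363) = (13/3 - 230)*(-363) = -677/3*(-363) = 81917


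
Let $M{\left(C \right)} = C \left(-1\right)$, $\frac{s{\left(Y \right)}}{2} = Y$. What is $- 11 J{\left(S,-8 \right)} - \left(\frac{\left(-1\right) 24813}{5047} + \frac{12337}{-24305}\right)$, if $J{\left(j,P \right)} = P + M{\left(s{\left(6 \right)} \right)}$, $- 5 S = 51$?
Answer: $\frac{27652158504}{122667335} \approx 225.42$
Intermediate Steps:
$s{\left(Y \right)} = 2 Y$
$M{\left(C \right)} = - C$
$S = - \frac{51}{5}$ ($S = \left(- \frac{1}{5}\right) 51 = - \frac{51}{5} \approx -10.2$)
$J{\left(j,P \right)} = -12 + P$ ($J{\left(j,P \right)} = P - 2 \cdot 6 = P - 12 = -12 + P$)
$- 11 J{\left(S,-8 \right)} - \left(\frac{\left(-1\right) 24813}{5047} + \frac{12337}{-24305}\right) = - 11 \left(-12 - 8\right) - \left(\frac{\left(-1\right) 24813}{5047} + \frac{12337}{-24305}\right) = \left(-11\right) \left(-20\right) - \left(\left(-24813\right) \frac{1}{5047} + 12337 \left(- \frac{1}{24305}\right)\right) = 220 - \left(- \frac{24813}{5047} - \frac{12337}{24305}\right) = 220 - - \frac{665344804}{122667335} = 220 + \frac{665344804}{122667335} = \frac{27652158504}{122667335}$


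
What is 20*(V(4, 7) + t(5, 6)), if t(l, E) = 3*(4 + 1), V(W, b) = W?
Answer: 380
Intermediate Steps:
t(l, E) = 15 (t(l, E) = 3*5 = 15)
20*(V(4, 7) + t(5, 6)) = 20*(4 + 15) = 20*19 = 380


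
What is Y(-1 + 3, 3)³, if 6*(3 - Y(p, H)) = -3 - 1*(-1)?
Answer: 1000/27 ≈ 37.037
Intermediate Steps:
Y(p, H) = 10/3 (Y(p, H) = 3 - (-3 - 1*(-1))/6 = 3 - (-3 + 1)/6 = 3 - ⅙*(-2) = 3 + ⅓ = 10/3)
Y(-1 + 3, 3)³ = (10/3)³ = 1000/27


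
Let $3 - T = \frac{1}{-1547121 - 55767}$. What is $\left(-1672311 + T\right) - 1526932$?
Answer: $- \frac{5128023405119}{1602888} \approx -3.1992 \cdot 10^{6}$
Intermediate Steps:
$T = \frac{4808665}{1602888}$ ($T = 3 - \frac{1}{-1547121 - 55767} = 3 - \frac{1}{-1602888} = 3 - - \frac{1}{1602888} = 3 + \frac{1}{1602888} = \frac{4808665}{1602888} \approx 3.0$)
$\left(-1672311 + T\right) - 1526932 = \left(-1672311 + \frac{4808665}{1602888}\right) - 1526932 = - \frac{2680522425503}{1602888} - 1526932 = - \frac{5128023405119}{1602888}$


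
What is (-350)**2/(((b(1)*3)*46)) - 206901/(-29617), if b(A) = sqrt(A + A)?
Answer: 206901/29617 + 30625*sqrt(2)/69 ≈ 634.67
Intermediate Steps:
b(A) = sqrt(2)*sqrt(A) (b(A) = sqrt(2*A) = sqrt(2)*sqrt(A))
(-350)**2/(((b(1)*3)*46)) - 206901/(-29617) = (-350)**2/((((sqrt(2)*sqrt(1))*3)*46)) - 206901/(-29617) = 122500/((((sqrt(2)*1)*3)*46)) - 206901*(-1/29617) = 122500/(((sqrt(2)*3)*46)) + 206901/29617 = 122500/(((3*sqrt(2))*46)) + 206901/29617 = 122500/((138*sqrt(2))) + 206901/29617 = 122500*(sqrt(2)/276) + 206901/29617 = 30625*sqrt(2)/69 + 206901/29617 = 206901/29617 + 30625*sqrt(2)/69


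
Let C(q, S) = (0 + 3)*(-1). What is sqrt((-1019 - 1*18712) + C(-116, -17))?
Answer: I*sqrt(19734) ≈ 140.48*I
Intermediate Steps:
C(q, S) = -3 (C(q, S) = 3*(-1) = -3)
sqrt((-1019 - 1*18712) + C(-116, -17)) = sqrt((-1019 - 1*18712) - 3) = sqrt((-1019 - 18712) - 3) = sqrt(-19731 - 3) = sqrt(-19734) = I*sqrt(19734)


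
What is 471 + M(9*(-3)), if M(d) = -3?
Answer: 468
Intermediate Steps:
471 + M(9*(-3)) = 471 - 3 = 468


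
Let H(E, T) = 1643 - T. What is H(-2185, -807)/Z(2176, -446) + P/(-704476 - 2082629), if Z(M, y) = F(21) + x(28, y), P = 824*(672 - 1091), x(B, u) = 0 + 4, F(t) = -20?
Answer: -3411441577/22296840 ≈ -153.00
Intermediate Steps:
x(B, u) = 4
P = -345256 (P = 824*(-419) = -345256)
Z(M, y) = -16 (Z(M, y) = -20 + 4 = -16)
H(-2185, -807)/Z(2176, -446) + P/(-704476 - 2082629) = (1643 - 1*(-807))/(-16) - 345256/(-704476 - 2082629) = (1643 + 807)*(-1/16) - 345256/(-2787105) = 2450*(-1/16) - 345256*(-1/2787105) = -1225/8 + 345256/2787105 = -3411441577/22296840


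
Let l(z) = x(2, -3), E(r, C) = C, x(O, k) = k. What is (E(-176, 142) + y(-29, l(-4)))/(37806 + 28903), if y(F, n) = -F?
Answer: 9/3511 ≈ 0.0025634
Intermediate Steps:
l(z) = -3
(E(-176, 142) + y(-29, l(-4)))/(37806 + 28903) = (142 - 1*(-29))/(37806 + 28903) = (142 + 29)/66709 = 171*(1/66709) = 9/3511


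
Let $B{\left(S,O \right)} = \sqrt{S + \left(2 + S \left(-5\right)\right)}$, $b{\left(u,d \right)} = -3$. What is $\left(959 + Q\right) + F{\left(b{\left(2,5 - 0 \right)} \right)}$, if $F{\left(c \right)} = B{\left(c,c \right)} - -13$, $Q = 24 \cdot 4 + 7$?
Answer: $1075 + \sqrt{14} \approx 1078.7$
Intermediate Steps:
$Q = 103$ ($Q = 96 + 7 = 103$)
$B{\left(S,O \right)} = \sqrt{2 - 4 S}$ ($B{\left(S,O \right)} = \sqrt{S - \left(-2 + 5 S\right)} = \sqrt{2 - 4 S}$)
$F{\left(c \right)} = 13 + \sqrt{2 - 4 c}$ ($F{\left(c \right)} = \sqrt{2 - 4 c} - -13 = \sqrt{2 - 4 c} + 13 = 13 + \sqrt{2 - 4 c}$)
$\left(959 + Q\right) + F{\left(b{\left(2,5 - 0 \right)} \right)} = \left(959 + 103\right) + \left(13 + \sqrt{2 - -12}\right) = 1062 + \left(13 + \sqrt{2 + 12}\right) = 1062 + \left(13 + \sqrt{14}\right) = 1075 + \sqrt{14}$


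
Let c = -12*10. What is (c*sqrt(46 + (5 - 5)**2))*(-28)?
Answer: 3360*sqrt(46) ≈ 22789.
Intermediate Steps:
c = -120
(c*sqrt(46 + (5 - 5)**2))*(-28) = -120*sqrt(46 + (5 - 5)**2)*(-28) = -120*sqrt(46 + 0**2)*(-28) = -120*sqrt(46 + 0)*(-28) = -120*sqrt(46)*(-28) = 3360*sqrt(46)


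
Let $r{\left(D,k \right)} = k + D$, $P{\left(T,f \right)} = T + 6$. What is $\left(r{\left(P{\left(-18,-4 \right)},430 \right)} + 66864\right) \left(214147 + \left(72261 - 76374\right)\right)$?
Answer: $14131507588$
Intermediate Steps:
$P{\left(T,f \right)} = 6 + T$
$r{\left(D,k \right)} = D + k$
$\left(r{\left(P{\left(-18,-4 \right)},430 \right)} + 66864\right) \left(214147 + \left(72261 - 76374\right)\right) = \left(\left(\left(6 - 18\right) + 430\right) + 66864\right) \left(214147 + \left(72261 - 76374\right)\right) = \left(\left(-12 + 430\right) + 66864\right) \left(214147 - 4113\right) = \left(418 + 66864\right) 210034 = 67282 \cdot 210034 = 14131507588$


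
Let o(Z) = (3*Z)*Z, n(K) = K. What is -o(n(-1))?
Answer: -3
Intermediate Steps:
o(Z) = 3*Z**2
-o(n(-1)) = -3*(-1)**2 = -3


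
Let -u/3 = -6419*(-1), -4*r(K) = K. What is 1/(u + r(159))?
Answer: -4/77187 ≈ -5.1822e-5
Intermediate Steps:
r(K) = -K/4
u = -19257 (u = -(-19257)*(-1) = -3*6419 = -19257)
1/(u + r(159)) = 1/(-19257 - ¼*159) = 1/(-19257 - 159/4) = 1/(-77187/4) = -4/77187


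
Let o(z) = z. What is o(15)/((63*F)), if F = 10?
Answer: 1/42 ≈ 0.023810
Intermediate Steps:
o(15)/((63*F)) = 15/((63*10)) = 15/630 = 15*(1/630) = 1/42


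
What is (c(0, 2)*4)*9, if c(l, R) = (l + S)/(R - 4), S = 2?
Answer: -36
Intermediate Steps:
c(l, R) = (2 + l)/(-4 + R) (c(l, R) = (l + 2)/(R - 4) = (2 + l)/(-4 + R))
(c(0, 2)*4)*9 = (((2 + 0)/(-4 + 2))*4)*9 = ((2/(-2))*4)*9 = (-½*2*4)*9 = -1*4*9 = -4*9 = -36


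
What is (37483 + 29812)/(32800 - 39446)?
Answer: -67295/6646 ≈ -10.126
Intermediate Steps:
(37483 + 29812)/(32800 - 39446) = 67295/(-6646) = 67295*(-1/6646) = -67295/6646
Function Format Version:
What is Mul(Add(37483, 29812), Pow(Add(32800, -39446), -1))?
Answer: Rational(-67295, 6646) ≈ -10.126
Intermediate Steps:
Mul(Add(37483, 29812), Pow(Add(32800, -39446), -1)) = Mul(67295, Pow(-6646, -1)) = Mul(67295, Rational(-1, 6646)) = Rational(-67295, 6646)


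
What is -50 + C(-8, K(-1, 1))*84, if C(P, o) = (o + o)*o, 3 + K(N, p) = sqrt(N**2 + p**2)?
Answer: 1798 - 1008*sqrt(2) ≈ 372.47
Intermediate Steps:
K(N, p) = -3 + sqrt(N**2 + p**2)
C(P, o) = 2*o**2 (C(P, o) = (2*o)*o = 2*o**2)
-50 + C(-8, K(-1, 1))*84 = -50 + (2*(-3 + sqrt((-1)**2 + 1**2))**2)*84 = -50 + (2*(-3 + sqrt(1 + 1))**2)*84 = -50 + (2*(-3 + sqrt(2))**2)*84 = -50 + 168*(-3 + sqrt(2))**2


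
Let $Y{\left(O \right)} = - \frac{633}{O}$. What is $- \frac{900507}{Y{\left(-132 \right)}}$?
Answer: $- \frac{39622308}{211} \approx -1.8778 \cdot 10^{5}$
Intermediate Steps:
$- \frac{900507}{Y{\left(-132 \right)}} = - \frac{900507}{\left(-633\right) \frac{1}{-132}} = - \frac{900507}{\left(-633\right) \left(- \frac{1}{132}\right)} = - \frac{900507}{\frac{211}{44}} = \left(-900507\right) \frac{44}{211} = - \frac{39622308}{211}$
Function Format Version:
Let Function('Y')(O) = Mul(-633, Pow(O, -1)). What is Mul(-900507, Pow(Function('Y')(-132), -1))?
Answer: Rational(-39622308, 211) ≈ -1.8778e+5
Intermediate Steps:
Mul(-900507, Pow(Function('Y')(-132), -1)) = Mul(-900507, Pow(Mul(-633, Pow(-132, -1)), -1)) = Mul(-900507, Pow(Mul(-633, Rational(-1, 132)), -1)) = Mul(-900507, Pow(Rational(211, 44), -1)) = Mul(-900507, Rational(44, 211)) = Rational(-39622308, 211)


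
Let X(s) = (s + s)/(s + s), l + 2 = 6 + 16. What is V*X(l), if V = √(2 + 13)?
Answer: √15 ≈ 3.8730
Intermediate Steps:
l = 20 (l = -2 + (6 + 16) = -2 + 22 = 20)
X(s) = 1 (X(s) = (2*s)/((2*s)) = (2*s)*(1/(2*s)) = 1)
V = √15 ≈ 3.8730
V*X(l) = √15*1 = √15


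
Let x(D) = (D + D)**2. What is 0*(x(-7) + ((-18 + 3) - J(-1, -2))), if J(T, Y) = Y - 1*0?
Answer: 0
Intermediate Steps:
x(D) = 4*D**2 (x(D) = (2*D)**2 = 4*D**2)
J(T, Y) = Y (J(T, Y) = Y + 0 = Y)
0*(x(-7) + ((-18 + 3) - J(-1, -2))) = 0*(4*(-7)**2 + ((-18 + 3) - 1*(-2))) = 0*(4*49 + (-15 + 2)) = 0*(196 - 13) = 0*183 = 0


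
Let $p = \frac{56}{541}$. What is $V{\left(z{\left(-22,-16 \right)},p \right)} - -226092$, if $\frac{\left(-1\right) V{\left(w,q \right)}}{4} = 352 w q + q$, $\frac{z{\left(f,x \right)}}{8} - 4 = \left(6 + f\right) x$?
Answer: $- \frac{41688292}{541} \approx -77058.0$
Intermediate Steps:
$z{\left(f,x \right)} = 32 + 8 x \left(6 + f\right)$ ($z{\left(f,x \right)} = 32 + 8 \left(6 + f\right) x = 32 + 8 x \left(6 + f\right)$)
$p = \frac{56}{541}$ ($p = 56 \cdot \frac{1}{541} = \frac{56}{541} \approx 0.10351$)
$V{\left(w,q \right)} = - 4 q - 1408 q w$ ($V{\left(w,q \right)} = - 4 \left(352 w q + q\right) = - 4 \left(352 q w + q\right) = - 4 \left(q + 352 q w\right) = - 4 q - 1408 q w$)
$V{\left(z{\left(-22,-16 \right)},p \right)} - -226092 = \left(-4\right) \frac{56}{541} \left(1 + 352 \left(32 + 48 \left(-16\right) + 8 \left(-22\right) \left(-16\right)\right)\right) - -226092 = \left(-4\right) \frac{56}{541} \left(1 + 352 \left(32 - 768 + 2816\right)\right) + 226092 = \left(-4\right) \frac{56}{541} \left(1 + 352 \cdot 2080\right) + 226092 = \left(-4\right) \frac{56}{541} \left(1 + 732160\right) + 226092 = \left(-4\right) \frac{56}{541} \cdot 732161 + 226092 = - \frac{164004064}{541} + 226092 = - \frac{41688292}{541}$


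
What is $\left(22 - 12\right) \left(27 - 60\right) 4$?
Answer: $-1320$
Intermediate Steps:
$\left(22 - 12\right) \left(27 - 60\right) 4 = \left(22 - 12\right) \left(-33\right) 4 = 10 \left(-33\right) 4 = \left(-330\right) 4 = -1320$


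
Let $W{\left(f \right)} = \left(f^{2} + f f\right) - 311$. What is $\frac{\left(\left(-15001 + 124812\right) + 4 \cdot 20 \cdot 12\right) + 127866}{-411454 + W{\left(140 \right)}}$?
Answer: $- \frac{238637}{372565} \approx -0.64052$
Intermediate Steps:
$W{\left(f \right)} = -311 + 2 f^{2}$ ($W{\left(f \right)} = \left(f^{2} + f^{2}\right) - 311 = 2 f^{2} - 311 = -311 + 2 f^{2}$)
$\frac{\left(\left(-15001 + 124812\right) + 4 \cdot 20 \cdot 12\right) + 127866}{-411454 + W{\left(140 \right)}} = \frac{\left(\left(-15001 + 124812\right) + 4 \cdot 20 \cdot 12\right) + 127866}{-411454 - \left(311 - 2 \cdot 140^{2}\right)} = \frac{\left(109811 + 80 \cdot 12\right) + 127866}{-411454 + \left(-311 + 2 \cdot 19600\right)} = \frac{\left(109811 + 960\right) + 127866}{-411454 + \left(-311 + 39200\right)} = \frac{110771 + 127866}{-411454 + 38889} = \frac{238637}{-372565} = 238637 \left(- \frac{1}{372565}\right) = - \frac{238637}{372565}$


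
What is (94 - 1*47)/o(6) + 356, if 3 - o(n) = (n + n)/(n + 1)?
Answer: 3533/9 ≈ 392.56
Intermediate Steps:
o(n) = 3 - 2*n/(1 + n) (o(n) = 3 - (n + n)/(n + 1) = 3 - 2*n/(1 + n))
(94 - 1*47)/o(6) + 356 = (94 - 1*47)/(((3 + 6)/(1 + 6))) + 356 = (94 - 47)/((9/7)) + 356 = 47/(((⅐)*9)) + 356 = 47/(9/7) + 356 = 47*(7/9) + 356 = 329/9 + 356 = 3533/9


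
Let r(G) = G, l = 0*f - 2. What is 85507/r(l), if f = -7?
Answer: -85507/2 ≈ -42754.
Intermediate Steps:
l = -2 (l = 0*(-7) - 2 = 0 - 2 = -2)
85507/r(l) = 85507/(-2) = 85507*(-1/2) = -85507/2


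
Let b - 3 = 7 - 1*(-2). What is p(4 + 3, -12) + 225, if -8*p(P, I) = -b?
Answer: 453/2 ≈ 226.50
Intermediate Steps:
b = 12 (b = 3 + (7 - 1*(-2)) = 3 + (7 + 2) = 3 + 9 = 12)
p(P, I) = 3/2 (p(P, I) = -(-1)*12/8 = -⅛*(-12) = 3/2)
p(4 + 3, -12) + 225 = 3/2 + 225 = 453/2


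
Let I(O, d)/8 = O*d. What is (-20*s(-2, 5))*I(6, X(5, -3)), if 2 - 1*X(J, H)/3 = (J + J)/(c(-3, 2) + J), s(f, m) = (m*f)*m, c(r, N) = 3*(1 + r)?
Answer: 1728000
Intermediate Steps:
c(r, N) = 3 + 3*r
s(f, m) = f*m² (s(f, m) = (f*m)*m = f*m²)
X(J, H) = 6 - 6*J/(-6 + J) (X(J, H) = 6 - 3*(J + J)/((3 + 3*(-3)) + J) = 6 - 3*2*J/((3 - 9) + J) = 6 - 3*2*J/(-6 + J) = 6 - 6*J/(-6 + J))
I(O, d) = 8*O*d (I(O, d) = 8*(O*d) = 8*O*d)
(-20*s(-2, 5))*I(6, X(5, -3)) = (-(-40)*5²)*(8*6*(-36/(-6 + 5))) = (-(-40)*25)*(8*6*(-36/(-1))) = (-20*(-50))*(8*6*(-36*(-1))) = 1000*(8*6*36) = 1000*1728 = 1728000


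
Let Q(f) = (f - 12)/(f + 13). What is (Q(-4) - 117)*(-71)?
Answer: 75899/9 ≈ 8433.2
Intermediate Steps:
Q(f) = (-12 + f)/(13 + f)
(Q(-4) - 117)*(-71) = ((-12 - 4)/(13 - 4) - 117)*(-71) = (-16/9 - 117)*(-71) = -1069/9*(-71) = 75899/9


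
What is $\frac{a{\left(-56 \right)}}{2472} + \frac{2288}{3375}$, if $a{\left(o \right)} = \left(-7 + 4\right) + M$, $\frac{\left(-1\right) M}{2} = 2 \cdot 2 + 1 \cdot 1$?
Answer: $\frac{1870687}{2781000} \approx 0.67267$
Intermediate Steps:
$M = -10$ ($M = - 2 \left(2 \cdot 2 + 1 \cdot 1\right) = - 2 \left(4 + 1\right) = \left(-2\right) 5 = -10$)
$a{\left(o \right)} = -13$ ($a{\left(o \right)} = \left(-7 + 4\right) - 10 = -3 - 10 = -13$)
$\frac{a{\left(-56 \right)}}{2472} + \frac{2288}{3375} = - \frac{13}{2472} + \frac{2288}{3375} = \frac{1870687}{2781000}$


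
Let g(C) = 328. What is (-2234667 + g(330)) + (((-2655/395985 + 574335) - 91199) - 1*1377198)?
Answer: -82586658176/26399 ≈ -3.1284e+6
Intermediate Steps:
(-2234667 + g(330)) + (((-2655/395985 + 574335) - 91199) - 1*1377198) = (-2234667 + 328) + (((-2655/395985 + 574335) - 91199) - 1*1377198) = -2234339 + (((-2655*1/395985 + 574335) - 91199) - 1377198) = -2234339 + (((-177/26399 + 574335) - 91199) - 1377198) = -2234339 + ((15161869488/26399 - 91199) - 1377198) = -2234339 + (12754307087/26399 - 1377198) = -2234339 - 23602342915/26399 = -82586658176/26399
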